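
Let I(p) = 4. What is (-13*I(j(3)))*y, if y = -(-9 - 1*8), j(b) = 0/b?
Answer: -884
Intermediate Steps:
j(b) = 0
y = 17 (y = -(-9 - 8) = -1*(-17) = 17)
(-13*I(j(3)))*y = -13*4*17 = -52*17 = -884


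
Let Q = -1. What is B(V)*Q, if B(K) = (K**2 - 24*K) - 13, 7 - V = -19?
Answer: -39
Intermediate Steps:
V = 26 (V = 7 - 1*(-19) = 7 + 19 = 26)
B(K) = -13 + K**2 - 24*K
B(V)*Q = (-13 + 26**2 - 24*26)*(-1) = (-13 + 676 - 624)*(-1) = 39*(-1) = -39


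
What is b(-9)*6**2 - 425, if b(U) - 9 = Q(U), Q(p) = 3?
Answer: 7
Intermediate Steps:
b(U) = 12 (b(U) = 9 + 3 = 12)
b(-9)*6**2 - 425 = 12*6**2 - 425 = 12*36 - 425 = 432 - 425 = 7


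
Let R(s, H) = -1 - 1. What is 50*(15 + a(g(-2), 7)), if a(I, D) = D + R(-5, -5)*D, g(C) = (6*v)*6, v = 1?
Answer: 400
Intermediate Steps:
R(s, H) = -2
g(C) = 36 (g(C) = (6*1)*6 = 6*6 = 36)
a(I, D) = -D (a(I, D) = D - 2*D = -D)
50*(15 + a(g(-2), 7)) = 50*(15 - 1*7) = 50*(15 - 7) = 50*8 = 400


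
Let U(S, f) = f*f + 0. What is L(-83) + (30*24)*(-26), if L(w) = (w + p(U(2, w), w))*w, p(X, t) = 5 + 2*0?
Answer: -12246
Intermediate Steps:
U(S, f) = f² (U(S, f) = f² + 0 = f²)
p(X, t) = 5 (p(X, t) = 5 + 0 = 5)
L(w) = w*(5 + w) (L(w) = (w + 5)*w = (5 + w)*w = w*(5 + w))
L(-83) + (30*24)*(-26) = -83*(5 - 83) + (30*24)*(-26) = -83*(-78) + 720*(-26) = 6474 - 18720 = -12246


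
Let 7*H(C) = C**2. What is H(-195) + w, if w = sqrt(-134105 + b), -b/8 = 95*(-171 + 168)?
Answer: 38025/7 + 5*I*sqrt(5273) ≈ 5432.1 + 363.08*I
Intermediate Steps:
b = 2280 (b = -760*(-171 + 168) = -760*(-3) = -8*(-285) = 2280)
w = 5*I*sqrt(5273) (w = sqrt(-134105 + 2280) = sqrt(-131825) = 5*I*sqrt(5273) ≈ 363.08*I)
H(C) = C**2/7
H(-195) + w = (1/7)*(-195)**2 + 5*I*sqrt(5273) = (1/7)*38025 + 5*I*sqrt(5273) = 38025/7 + 5*I*sqrt(5273)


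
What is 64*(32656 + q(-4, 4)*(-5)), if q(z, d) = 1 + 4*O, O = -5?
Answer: 2096064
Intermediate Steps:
q(z, d) = -19 (q(z, d) = 1 + 4*(-5) = 1 - 20 = -19)
64*(32656 + q(-4, 4)*(-5)) = 64*(32656 - 19*(-5)) = 64*(32656 + 95) = 64*32751 = 2096064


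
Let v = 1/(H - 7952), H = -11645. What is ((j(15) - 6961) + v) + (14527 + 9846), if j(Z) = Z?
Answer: 341516918/19597 ≈ 17427.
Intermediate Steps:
v = -1/19597 (v = 1/(-11645 - 7952) = 1/(-19597) = -1/19597 ≈ -5.1028e-5)
((j(15) - 6961) + v) + (14527 + 9846) = ((15 - 6961) - 1/19597) + (14527 + 9846) = (-6946 - 1/19597) + 24373 = -136120763/19597 + 24373 = 341516918/19597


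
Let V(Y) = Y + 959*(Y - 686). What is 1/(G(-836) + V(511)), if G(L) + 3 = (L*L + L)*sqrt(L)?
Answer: -167317/407400565348089 - 1396120*I*sqrt(209)/407400565348089 ≈ -4.1069e-10 - 4.9542e-8*I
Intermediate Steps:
G(L) = -3 + sqrt(L)*(L + L**2) (G(L) = -3 + (L*L + L)*sqrt(L) = -3 + (L**2 + L)*sqrt(L) = -3 + (L + L**2)*sqrt(L) = -3 + sqrt(L)*(L + L**2))
V(Y) = -657874 + 960*Y (V(Y) = Y + 959*(-686 + Y) = Y + (-657874 + 959*Y) = -657874 + 960*Y)
1/(G(-836) + V(511)) = 1/((-3 + (-836)**(3/2) + (-836)**(5/2)) + (-657874 + 960*511)) = 1/((-3 - 1672*I*sqrt(209) + 1397792*I*sqrt(209)) + (-657874 + 490560)) = 1/((-3 + 1396120*I*sqrt(209)) - 167314) = 1/(-167317 + 1396120*I*sqrt(209))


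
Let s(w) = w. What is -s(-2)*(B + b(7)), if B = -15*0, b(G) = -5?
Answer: -10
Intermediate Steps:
B = 0
-s(-2)*(B + b(7)) = -(-2)*(0 - 5) = -(-2)*(-5) = -1*10 = -10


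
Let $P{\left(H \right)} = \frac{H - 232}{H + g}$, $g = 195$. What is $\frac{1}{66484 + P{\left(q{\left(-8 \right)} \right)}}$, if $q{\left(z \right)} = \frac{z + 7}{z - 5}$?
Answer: $\frac{2536}{168600409} \approx 1.5041 \cdot 10^{-5}$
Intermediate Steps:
$q{\left(z \right)} = \frac{7 + z}{-5 + z}$
$P{\left(H \right)} = \frac{-232 + H}{195 + H}$ ($P{\left(H \right)} = \frac{H - 232}{H + 195} = \frac{-232 + H}{195 + H}$)
$\frac{1}{66484 + P{\left(q{\left(-8 \right)} \right)}} = \frac{1}{66484 + \frac{-232 + \frac{7 - 8}{-5 - 8}}{195 + \frac{7 - 8}{-5 - 8}}} = \frac{1}{66484 + \frac{-232 + \frac{1}{-13} \left(-1\right)}{195 + \frac{1}{-13} \left(-1\right)}} = \frac{1}{66484 + \frac{-232 - - \frac{1}{13}}{195 - - \frac{1}{13}}} = \frac{1}{66484 + \frac{-232 + \frac{1}{13}}{195 + \frac{1}{13}}} = \frac{1}{66484 + \frac{1}{\frac{2536}{13}} \left(- \frac{3015}{13}\right)} = \frac{1}{66484 + \frac{13}{2536} \left(- \frac{3015}{13}\right)} = \frac{1}{66484 - \frac{3015}{2536}} = \frac{1}{\frac{168600409}{2536}} = \frac{2536}{168600409}$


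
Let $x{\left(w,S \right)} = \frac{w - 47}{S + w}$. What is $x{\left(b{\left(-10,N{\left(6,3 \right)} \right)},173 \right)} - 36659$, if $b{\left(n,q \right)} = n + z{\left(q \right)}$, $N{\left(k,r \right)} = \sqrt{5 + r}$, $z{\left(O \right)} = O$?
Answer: $- \frac{973708998}{26561} + \frac{440 \sqrt{2}}{26561} \approx -36659.0$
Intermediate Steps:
$b{\left(n,q \right)} = n + q$
$x{\left(w,S \right)} = \frac{-47 + w}{S + w}$
$x{\left(b{\left(-10,N{\left(6,3 \right)} \right)},173 \right)} - 36659 = \frac{-47 - \left(10 - \sqrt{5 + 3}\right)}{173 - \left(10 - \sqrt{5 + 3}\right)} - 36659 = \frac{-47 - \left(10 - \sqrt{8}\right)}{173 - \left(10 - \sqrt{8}\right)} - 36659 = \frac{-47 - \left(10 - 2 \sqrt{2}\right)}{173 - \left(10 - 2 \sqrt{2}\right)} - 36659 = \frac{-57 + 2 \sqrt{2}}{163 + 2 \sqrt{2}} - 36659 = -36659 + \frac{-57 + 2 \sqrt{2}}{163 + 2 \sqrt{2}}$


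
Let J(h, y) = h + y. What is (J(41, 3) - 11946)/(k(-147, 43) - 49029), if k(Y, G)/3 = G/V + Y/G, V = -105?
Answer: 17912510/73805929 ≈ 0.24270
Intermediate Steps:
k(Y, G) = -G/35 + 3*Y/G (k(Y, G) = 3*(G/(-105) + Y/G) = 3*(G*(-1/105) + Y/G) = 3*(-G/105 + Y/G) = -G/35 + 3*Y/G)
(J(41, 3) - 11946)/(k(-147, 43) - 49029) = ((41 + 3) - 11946)/((-1/35*43 + 3*(-147)/43) - 49029) = (44 - 11946)/((-43/35 + 3*(-147)*(1/43)) - 49029) = -11902/((-43/35 - 441/43) - 49029) = -11902/(-17284/1505 - 49029) = -11902/(-73805929/1505) = -11902*(-1505/73805929) = 17912510/73805929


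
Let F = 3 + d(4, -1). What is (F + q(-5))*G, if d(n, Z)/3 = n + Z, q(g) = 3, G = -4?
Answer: -60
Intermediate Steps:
d(n, Z) = 3*Z + 3*n (d(n, Z) = 3*(n + Z) = 3*(Z + n) = 3*Z + 3*n)
F = 12 (F = 3 + (3*(-1) + 3*4) = 3 + (-3 + 12) = 3 + 9 = 12)
(F + q(-5))*G = (12 + 3)*(-4) = 15*(-4) = -60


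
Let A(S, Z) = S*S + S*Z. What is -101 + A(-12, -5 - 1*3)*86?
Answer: 20539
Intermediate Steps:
A(S, Z) = S² + S*Z
-101 + A(-12, -5 - 1*3)*86 = -101 - 12*(-12 + (-5 - 1*3))*86 = -101 - 12*(-12 + (-5 - 3))*86 = -101 - 12*(-12 - 8)*86 = -101 - 12*(-20)*86 = -101 + 240*86 = -101 + 20640 = 20539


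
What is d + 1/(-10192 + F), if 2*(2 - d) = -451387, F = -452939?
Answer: 209053165219/926262 ≈ 2.2570e+5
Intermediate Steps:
d = 451391/2 (d = 2 - ½*(-451387) = 2 + 451387/2 = 451391/2 ≈ 2.2570e+5)
d + 1/(-10192 + F) = 451391/2 + 1/(-10192 - 452939) = 451391/2 + 1/(-463131) = 451391/2 - 1/463131 = 209053165219/926262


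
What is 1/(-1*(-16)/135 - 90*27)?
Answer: -135/328034 ≈ -0.00041154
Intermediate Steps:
1/(-1*(-16)/135 - 90*27) = 1/(16*(1/135) - 2430) = 1/(16/135 - 2430) = 1/(-328034/135) = -135/328034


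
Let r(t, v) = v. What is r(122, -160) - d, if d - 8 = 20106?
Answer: -20274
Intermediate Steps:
d = 20114 (d = 8 + 20106 = 20114)
r(122, -160) - d = -160 - 1*20114 = -160 - 20114 = -20274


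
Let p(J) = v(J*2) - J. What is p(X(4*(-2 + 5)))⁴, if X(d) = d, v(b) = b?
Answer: 20736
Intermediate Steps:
p(J) = J (p(J) = J*2 - J = 2*J - J = J)
p(X(4*(-2 + 5)))⁴ = (4*(-2 + 5))⁴ = (4*3)⁴ = 12⁴ = 20736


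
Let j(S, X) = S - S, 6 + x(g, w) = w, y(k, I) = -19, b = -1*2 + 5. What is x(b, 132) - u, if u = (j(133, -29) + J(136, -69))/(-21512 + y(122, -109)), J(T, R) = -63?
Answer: 904281/7177 ≈ 126.00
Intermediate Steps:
b = 3 (b = -2 + 5 = 3)
x(g, w) = -6 + w
j(S, X) = 0
u = 21/7177 (u = (0 - 63)/(-21512 - 19) = -63/(-21531) = -63*(-1/21531) = 21/7177 ≈ 0.0029260)
x(b, 132) - u = (-6 + 132) - 1*21/7177 = 126 - 21/7177 = 904281/7177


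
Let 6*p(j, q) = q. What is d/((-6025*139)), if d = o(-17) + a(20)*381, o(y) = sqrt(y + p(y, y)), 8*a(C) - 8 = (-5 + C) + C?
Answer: -16383/6699800 - I*sqrt(714)/5024850 ≈ -0.0024453 - 5.3177e-6*I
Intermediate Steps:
p(j, q) = q/6
a(C) = 3/8 + C/4 (a(C) = 1 + ((-5 + C) + C)/8 = 1 + (-5 + 2*C)/8 = 1 + (-5/8 + C/4) = 3/8 + C/4)
o(y) = sqrt(42)*sqrt(y)/6 (o(y) = sqrt(y + y/6) = sqrt(7*y/6) = sqrt(42)*sqrt(y)/6)
d = 16383/8 + I*sqrt(714)/6 (d = sqrt(42)*sqrt(-17)/6 + (3/8 + (1/4)*20)*381 = sqrt(42)*(I*sqrt(17))/6 + (3/8 + 5)*381 = I*sqrt(714)/6 + (43/8)*381 = I*sqrt(714)/6 + 16383/8 = 16383/8 + I*sqrt(714)/6 ≈ 2047.9 + 4.4535*I)
d/((-6025*139)) = (16383/8 + I*sqrt(714)/6)/((-6025*139)) = (16383/8 + I*sqrt(714)/6)/(-837475) = (16383/8 + I*sqrt(714)/6)*(-1/837475) = -16383/6699800 - I*sqrt(714)/5024850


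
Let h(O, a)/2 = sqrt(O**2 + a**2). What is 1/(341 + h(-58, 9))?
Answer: 341/102501 - 2*sqrt(3445)/102501 ≈ 0.0021816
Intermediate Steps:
h(O, a) = 2*sqrt(O**2 + a**2)
1/(341 + h(-58, 9)) = 1/(341 + 2*sqrt((-58)**2 + 9**2)) = 1/(341 + 2*sqrt(3364 + 81)) = 1/(341 + 2*sqrt(3445))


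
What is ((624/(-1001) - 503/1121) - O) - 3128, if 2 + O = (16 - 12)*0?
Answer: -269919481/86317 ≈ -3127.1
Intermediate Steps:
O = -2 (O = -2 + (16 - 12)*0 = -2 + 4*0 = -2 + 0 = -2)
((624/(-1001) - 503/1121) - O) - 3128 = ((624/(-1001) - 503/1121) - 1*(-2)) - 3128 = ((624*(-1/1001) - 503*1/1121) + 2) - 3128 = ((-48/77 - 503/1121) + 2) - 3128 = (-92539/86317 + 2) - 3128 = 80095/86317 - 3128 = -269919481/86317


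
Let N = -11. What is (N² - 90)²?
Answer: 961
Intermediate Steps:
(N² - 90)² = ((-11)² - 90)² = (121 - 90)² = 31² = 961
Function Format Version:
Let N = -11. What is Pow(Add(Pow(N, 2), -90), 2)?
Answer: 961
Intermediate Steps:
Pow(Add(Pow(N, 2), -90), 2) = Pow(Add(Pow(-11, 2), -90), 2) = Pow(Add(121, -90), 2) = Pow(31, 2) = 961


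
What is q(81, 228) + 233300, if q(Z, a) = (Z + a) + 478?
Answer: 234087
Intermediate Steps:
q(Z, a) = 478 + Z + a
q(81, 228) + 233300 = (478 + 81 + 228) + 233300 = 787 + 233300 = 234087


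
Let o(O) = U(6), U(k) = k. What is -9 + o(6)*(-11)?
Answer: -75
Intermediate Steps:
o(O) = 6
-9 + o(6)*(-11) = -9 + 6*(-11) = -9 - 66 = -75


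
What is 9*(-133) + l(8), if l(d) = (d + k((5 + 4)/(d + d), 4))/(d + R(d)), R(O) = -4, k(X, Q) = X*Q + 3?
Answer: -19099/16 ≈ -1193.7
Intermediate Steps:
k(X, Q) = 3 + Q*X (k(X, Q) = Q*X + 3 = 3 + Q*X)
l(d) = (3 + d + 18/d)/(-4 + d) (l(d) = (d + (3 + 4*((5 + 4)/(d + d))))/(d - 4) = (d + (3 + 4*(9/((2*d)))))/(-4 + d) = (d + (3 + 4*(9*(1/(2*d)))))/(-4 + d) = (d + (3 + 4*(9/(2*d))))/(-4 + d) = (d + (3 + 18/d))/(-4 + d) = (3 + d + 18/d)/(-4 + d))
9*(-133) + l(8) = 9*(-133) + (18 + 8**2 + 3*8)/(8*(-4 + 8)) = -1197 + (1/8)*(18 + 64 + 24)/4 = -1197 + (1/8)*(1/4)*106 = -1197 + 53/16 = -19099/16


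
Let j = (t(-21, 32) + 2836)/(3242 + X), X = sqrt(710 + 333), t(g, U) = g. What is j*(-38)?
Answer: -615980/18667 + 190*sqrt(1043)/18667 ≈ -32.670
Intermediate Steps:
X = sqrt(1043) ≈ 32.296
j = 2815/(3242 + sqrt(1043)) (j = (-21 + 2836)/(3242 + sqrt(1043)) = 2815/(3242 + sqrt(1043)) ≈ 0.85973)
j*(-38) = (16210/18667 - 5*sqrt(1043)/18667)*(-38) = -615980/18667 + 190*sqrt(1043)/18667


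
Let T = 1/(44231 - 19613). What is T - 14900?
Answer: -366808199/24618 ≈ -14900.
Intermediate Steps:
T = 1/24618 ≈ 4.0621e-5
T - 14900 = 1/24618 - 14900 = -366808199/24618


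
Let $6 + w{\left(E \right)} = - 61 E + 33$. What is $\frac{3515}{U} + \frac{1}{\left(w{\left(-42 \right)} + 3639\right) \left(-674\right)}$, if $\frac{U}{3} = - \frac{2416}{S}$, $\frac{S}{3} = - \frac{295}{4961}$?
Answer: $\frac{544082381603}{6289044539184} \approx 0.086513$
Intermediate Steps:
$w{\left(E \right)} = 27 - 61 E$ ($w{\left(E \right)} = -6 - \left(-33 + 61 E\right) = 27 - 61 E$)
$S = - \frac{885}{4961}$ ($S = 3 \left(- \frac{295}{4961}\right) = - \frac{885}{4961} \approx -0.17839$)
$U = \frac{11985776}{295}$ ($U = 3 \left(- \frac{2416}{- \frac{885}{4961}}\right) = 3 \left(\left(-2416\right) \left(- \frac{4961}{885}\right)\right) = 3 \cdot \frac{11985776}{885} = \frac{11985776}{295} \approx 40630.0$)
$\frac{3515}{U} + \frac{1}{\left(w{\left(-42 \right)} + 3639\right) \left(-674\right)} = \frac{3515}{\frac{11985776}{295}} + \frac{1}{\left(\left(27 - -2562\right) + 3639\right) \left(-674\right)} = 3515 \cdot \frac{295}{11985776} + \frac{1}{\left(27 + 2562\right) + 3639} \left(- \frac{1}{674}\right) = \frac{1036925}{11985776} + \frac{1}{2589 + 3639} \left(- \frac{1}{674}\right) = \frac{1036925}{11985776} + \frac{1}{6228} \left(- \frac{1}{674}\right) = \frac{1036925}{11985776} - \frac{1}{4197672} = \frac{544082381603}{6289044539184}$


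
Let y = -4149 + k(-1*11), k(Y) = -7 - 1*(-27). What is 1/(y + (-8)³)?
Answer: -1/4641 ≈ -0.00021547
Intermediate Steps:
k(Y) = 20 (k(Y) = -7 + 27 = 20)
y = -4129 (y = -4149 + 20 = -4129)
1/(y + (-8)³) = 1/(-4129 + (-8)³) = 1/(-4129 - 512) = 1/(-4641) = -1/4641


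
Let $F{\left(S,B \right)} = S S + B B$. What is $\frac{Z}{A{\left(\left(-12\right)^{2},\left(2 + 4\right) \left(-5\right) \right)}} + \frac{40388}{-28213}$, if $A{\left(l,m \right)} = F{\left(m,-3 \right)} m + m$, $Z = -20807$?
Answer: $- \frac{515564509}{770214900} \approx -0.66938$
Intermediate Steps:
$F{\left(S,B \right)} = B^{2} + S^{2}$ ($F{\left(S,B \right)} = S^{2} + B^{2} = B^{2} + S^{2}$)
$A{\left(l,m \right)} = m + m \left(9 + m^{2}\right)$ ($A{\left(l,m \right)} = \left(\left(-3\right)^{2} + m^{2}\right) m + m = \left(9 + m^{2}\right) m + m = m \left(9 + m^{2}\right) + m = m + m \left(9 + m^{2}\right)$)
$\frac{Z}{A{\left(\left(-12\right)^{2},\left(2 + 4\right) \left(-5\right) \right)}} + \frac{40388}{-28213} = - \frac{20807}{\left(2 + 4\right) \left(-5\right) \left(10 + \left(\left(2 + 4\right) \left(-5\right)\right)^{2}\right)} + \frac{40388}{-28213} = - \frac{20807}{6 \left(-5\right) \left(10 + \left(6 \left(-5\right)\right)^{2}\right)} + 40388 \left(- \frac{1}{28213}\right) = - \frac{20807}{\left(-30\right) \left(10 + \left(-30\right)^{2}\right)} - \frac{40388}{28213} = - \frac{20807}{\left(-30\right) \left(10 + 900\right)} - \frac{40388}{28213} = - \frac{20807}{\left(-30\right) 910} - \frac{40388}{28213} = - \frac{20807}{-27300} - \frac{40388}{28213} = \left(-20807\right) \left(- \frac{1}{27300}\right) - \frac{40388}{28213} = \frac{20807}{27300} - \frac{40388}{28213} = - \frac{515564509}{770214900}$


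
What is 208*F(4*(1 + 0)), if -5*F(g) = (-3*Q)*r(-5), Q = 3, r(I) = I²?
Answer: 9360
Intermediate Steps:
F(g) = 45 (F(g) = -(-3*3)*(-5)²/5 = -(-9)*25/5 = -⅕*(-225) = 45)
208*F(4*(1 + 0)) = 208*45 = 9360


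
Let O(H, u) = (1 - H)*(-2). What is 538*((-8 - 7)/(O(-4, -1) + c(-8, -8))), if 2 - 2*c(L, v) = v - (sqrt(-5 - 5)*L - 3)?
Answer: 209820/809 - 129120*I*sqrt(10)/809 ≈ 259.36 - 504.71*I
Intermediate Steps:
O(H, u) = -2 + 2*H
c(L, v) = -1/2 - v/2 + I*L*sqrt(10)/2 (c(L, v) = 1 - (v - (sqrt(-5 - 5)*L - 3))/2 = 1 - (v - (sqrt(-10)*L - 3))/2 = 1 - (v - ((I*sqrt(10))*L - 3))/2 = 1 - (v - (I*L*sqrt(10) - 3))/2 = 1 - (v - (-3 + I*L*sqrt(10)))/2 = 1 - (v + (3 - I*L*sqrt(10)))/2 = 1 - (3 + v - I*L*sqrt(10))/2 = 1 + (-3/2 - v/2 + I*L*sqrt(10)/2) = -1/2 - v/2 + I*L*sqrt(10)/2)
538*((-8 - 7)/(O(-4, -1) + c(-8, -8))) = 538*((-8 - 7)/((-2 + 2*(-4)) + (-1/2 - 1/2*(-8) + (1/2)*I*(-8)*sqrt(10)))) = 538*(-15/((-2 - 8) + (-1/2 + 4 - 4*I*sqrt(10)))) = 538*(-15/(-10 + (7/2 - 4*I*sqrt(10)))) = 538*(-15/(-13/2 - 4*I*sqrt(10))) = -8070/(-13/2 - 4*I*sqrt(10))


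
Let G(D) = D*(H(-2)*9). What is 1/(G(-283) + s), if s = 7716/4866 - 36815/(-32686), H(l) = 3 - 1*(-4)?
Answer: -26508346/472545409673 ≈ -5.6097e-5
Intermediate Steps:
H(l) = 7 (H(l) = 3 + 4 = 7)
s = 71891161/26508346 (s = 7716*(1/4866) - 36815*(-1/32686) = 1286/811 + 36815/32686 = 71891161/26508346 ≈ 2.7120)
G(D) = 63*D (G(D) = D*(7*9) = D*63 = 63*D)
1/(G(-283) + s) = 1/(63*(-283) + 71891161/26508346) = 1/(-17829 + 71891161/26508346) = 1/(-472545409673/26508346) = -26508346/472545409673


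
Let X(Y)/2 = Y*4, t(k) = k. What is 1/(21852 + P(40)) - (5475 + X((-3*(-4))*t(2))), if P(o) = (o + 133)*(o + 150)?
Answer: -310109573/54722 ≈ -5667.0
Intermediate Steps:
X(Y) = 8*Y (X(Y) = 2*(Y*4) = 2*(4*Y) = 8*Y)
P(o) = (133 + o)*(150 + o)
1/(21852 + P(40)) - (5475 + X((-3*(-4))*t(2))) = 1/(21852 + (19950 + 40² + 283*40)) - (5475 + 8*(-3*(-4)*2)) = 1/(21852 + (19950 + 1600 + 11320)) - (5475 + 8*(12*2)) = 1/(21852 + 32870) - (5475 + 8*24) = 1/54722 - (5475 + 192) = 1/54722 - 1*5667 = 1/54722 - 5667 = -310109573/54722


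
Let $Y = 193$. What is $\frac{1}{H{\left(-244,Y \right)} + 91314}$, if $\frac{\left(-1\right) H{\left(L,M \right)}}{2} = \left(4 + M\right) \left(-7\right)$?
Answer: $\frac{1}{94072} \approx 1.063 \cdot 10^{-5}$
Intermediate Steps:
$H{\left(L,M \right)} = 56 + 14 M$ ($H{\left(L,M \right)} = - 2 \left(4 + M\right) \left(-7\right) = - 2 \left(-28 - 7 M\right) = 56 + 14 M$)
$\frac{1}{H{\left(-244,Y \right)} + 91314} = \frac{1}{\left(56 + 14 \cdot 193\right) + 91314} = \frac{1}{\left(56 + 2702\right) + 91314} = \frac{1}{2758 + 91314} = \frac{1}{94072}$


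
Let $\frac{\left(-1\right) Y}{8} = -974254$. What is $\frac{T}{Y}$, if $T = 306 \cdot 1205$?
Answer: $\frac{184365}{3897016} \approx 0.047309$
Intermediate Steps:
$Y = 7794032$ ($Y = \left(-8\right) \left(-974254\right) = 7794032$)
$T = 368730$
$\frac{T}{Y} = \frac{368730}{7794032} = 368730 \cdot \frac{1}{7794032} = \frac{184365}{3897016}$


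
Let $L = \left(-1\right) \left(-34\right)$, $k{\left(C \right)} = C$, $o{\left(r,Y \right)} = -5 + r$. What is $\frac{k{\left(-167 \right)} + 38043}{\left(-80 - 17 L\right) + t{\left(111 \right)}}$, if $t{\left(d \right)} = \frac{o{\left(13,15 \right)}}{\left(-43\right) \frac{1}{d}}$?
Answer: $- \frac{814334}{14591} \approx -55.811$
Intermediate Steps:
$L = 34$
$t{\left(d \right)} = - \frac{8 d}{43}$ ($t{\left(d \right)} = \frac{-5 + 13}{\left(-43\right) \frac{1}{d}} = 8 \left(- \frac{d}{43}\right) = - \frac{8 d}{43}$)
$\frac{k{\left(-167 \right)} + 38043}{\left(-80 - 17 L\right) + t{\left(111 \right)}} = \frac{-167 + 38043}{\left(-80 - 578\right) - \frac{888}{43}} = \frac{37876}{\left(-80 - 578\right) - \frac{888}{43}} = \frac{37876}{-658 - \frac{888}{43}} = \frac{37876}{- \frac{29182}{43}} = 37876 \left(- \frac{43}{29182}\right) = - \frac{814334}{14591}$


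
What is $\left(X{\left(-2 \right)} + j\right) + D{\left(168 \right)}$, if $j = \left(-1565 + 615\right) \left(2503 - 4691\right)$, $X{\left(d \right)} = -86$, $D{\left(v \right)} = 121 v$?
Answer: $2098842$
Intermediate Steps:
$j = 2078600$ ($j = \left(-950\right) \left(-2188\right) = 2078600$)
$\left(X{\left(-2 \right)} + j\right) + D{\left(168 \right)} = \left(-86 + 2078600\right) + 121 \cdot 168 = 2078514 + 20328 = 2098842$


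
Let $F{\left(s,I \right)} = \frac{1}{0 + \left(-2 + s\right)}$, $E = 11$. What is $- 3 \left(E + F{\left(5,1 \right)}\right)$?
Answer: $-34$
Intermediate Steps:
$F{\left(s,I \right)} = \frac{1}{-2 + s}$
$- 3 \left(E + F{\left(5,1 \right)}\right) = - 3 \left(11 + \frac{1}{-2 + 5}\right) = - 3 \left(11 + \frac{1}{3}\right) = \left(-3\right) \frac{34}{3} = -34$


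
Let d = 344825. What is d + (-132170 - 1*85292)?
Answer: 127363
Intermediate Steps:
d + (-132170 - 1*85292) = 344825 + (-132170 - 1*85292) = 344825 + (-132170 - 85292) = 344825 - 217462 = 127363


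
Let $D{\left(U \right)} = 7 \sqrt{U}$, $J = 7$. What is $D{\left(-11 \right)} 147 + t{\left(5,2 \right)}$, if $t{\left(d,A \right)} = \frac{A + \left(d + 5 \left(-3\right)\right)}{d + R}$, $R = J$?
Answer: $- \frac{2}{3} + 1029 i \sqrt{11} \approx -0.66667 + 3412.8 i$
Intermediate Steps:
$R = 7$
$t{\left(d,A \right)} = \frac{-15 + A + d}{7 + d}$ ($t{\left(d,A \right)} = \frac{A + \left(d + 5 \left(-3\right)\right)}{d + 7} = \frac{A + \left(d - 15\right)}{7 + d} = \frac{A + \left(-15 + d\right)}{7 + d} = \frac{-15 + A + d}{7 + d}$)
$D{\left(-11 \right)} 147 + t{\left(5,2 \right)} = 7 \sqrt{-11} \cdot 147 + \frac{-15 + 2 + 5}{7 + 5} = 7 i \sqrt{11} \cdot 147 + \frac{1}{12} \left(-8\right) = 1029 i \sqrt{11} - \frac{2}{3} = - \frac{2}{3} + 1029 i \sqrt{11}$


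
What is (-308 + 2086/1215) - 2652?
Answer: -3594314/1215 ≈ -2958.3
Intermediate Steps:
(-308 + 2086/1215) - 2652 = -372134/1215 - 2652 = -3594314/1215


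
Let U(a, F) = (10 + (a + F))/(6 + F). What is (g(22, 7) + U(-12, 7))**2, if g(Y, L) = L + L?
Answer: 34969/169 ≈ 206.92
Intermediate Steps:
g(Y, L) = 2*L
U(a, F) = (10 + F + a)/(6 + F) (U(a, F) = (10 + (F + a))/(6 + F) = (10 + F + a)/(6 + F))
(g(22, 7) + U(-12, 7))**2 = (2*7 + (10 + 7 - 12)/(6 + 7))**2 = (14 + 5/13)**2 = (187/13)**2 = 34969/169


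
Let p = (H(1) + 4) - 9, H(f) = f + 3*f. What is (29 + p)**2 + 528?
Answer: 1312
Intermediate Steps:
H(f) = 4*f
p = -1 (p = (4*1 + 4) - 9 = (4 + 4) - 9 = 8 - 9 = -1)
(29 + p)**2 + 528 = (29 - 1)**2 + 528 = 28**2 + 528 = 784 + 528 = 1312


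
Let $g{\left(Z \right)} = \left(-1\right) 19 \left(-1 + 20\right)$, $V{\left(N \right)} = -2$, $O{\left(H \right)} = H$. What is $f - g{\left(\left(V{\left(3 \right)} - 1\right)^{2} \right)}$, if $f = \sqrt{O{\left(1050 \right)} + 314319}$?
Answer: $361 + 3 \sqrt{35041} \approx 922.58$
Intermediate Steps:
$g{\left(Z \right)} = -361$ ($g{\left(Z \right)} = \left(-19\right) 19 = -361$)
$f = 3 \sqrt{35041}$ ($f = \sqrt{1050 + 314319} = \sqrt{315369} = 3 \sqrt{35041} \approx 561.58$)
$f - g{\left(\left(V{\left(3 \right)} - 1\right)^{2} \right)} = 3 \sqrt{35041} - -361 = 3 \sqrt{35041} + 361 = 361 + 3 \sqrt{35041}$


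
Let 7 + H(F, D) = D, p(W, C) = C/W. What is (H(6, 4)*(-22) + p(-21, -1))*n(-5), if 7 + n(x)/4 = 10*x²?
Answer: 449388/7 ≈ 64198.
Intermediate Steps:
H(F, D) = -7 + D
n(x) = -28 + 40*x² (n(x) = -28 + 4*(10*x²) = -28 + 40*x²)
(H(6, 4)*(-22) + p(-21, -1))*n(-5) = ((-7 + 4)*(-22) - 1/(-21))*(-28 + 40*(-5)²) = (-3*(-22) - 1*(-1/21))*(-28 + 40*25) = (66 + 1/21)*(-28 + 1000) = (1387/21)*972 = 449388/7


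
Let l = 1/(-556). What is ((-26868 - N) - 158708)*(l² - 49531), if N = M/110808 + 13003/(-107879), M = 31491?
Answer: 1258036193812078173039865/136865455560576 ≈ 9.1918e+9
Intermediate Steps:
l = -1/556 ≈ -0.0017986
N = 217375685/1328206248 (N = 31491/110808 + 13003/(-107879) = 31491*(1/110808) + 13003*(-1/107879) = 3499/12312 - 13003/107879 = 217375685/1328206248 ≈ 0.16366)
((-26868 - N) - 158708)*(l² - 49531) = ((-26868 - 1*217375685/1328206248) - 158708)*((-1/556)² - 49531) = ((-26868 - 217375685/1328206248) - 158708)*(1/309136 - 49531) = (-35686462846949/1328206248 - 158708)*(-15311815215/309136) = -246483420054533/1328206248*(-15311815215/309136) = 1258036193812078173039865/136865455560576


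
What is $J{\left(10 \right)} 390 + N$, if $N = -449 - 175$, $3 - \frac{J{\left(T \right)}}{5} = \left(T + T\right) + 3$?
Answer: $-39624$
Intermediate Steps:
$J{\left(T \right)} = - 10 T$ ($J{\left(T \right)} = 15 - 5 \left(\left(T + T\right) + 3\right) = 15 - 5 \left(2 T + 3\right) = 15 - 5 \left(3 + 2 T\right) = 15 - \left(15 + 10 T\right) = - 10 T$)
$N = -624$ ($N = -449 - 175 = -624$)
$J{\left(10 \right)} 390 + N = \left(-10\right) 10 \cdot 390 - 624 = \left(-100\right) 390 - 624 = -39000 - 624 = -39624$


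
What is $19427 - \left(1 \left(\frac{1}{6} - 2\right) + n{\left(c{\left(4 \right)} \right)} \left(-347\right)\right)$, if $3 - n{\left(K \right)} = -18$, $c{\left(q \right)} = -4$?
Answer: $\frac{160295}{6} \approx 26716.0$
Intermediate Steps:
$n{\left(K \right)} = 21$ ($n{\left(K \right)} = 3 - -18 = 3 + 18 = 21$)
$19427 - \left(1 \left(\frac{1}{6} - 2\right) + n{\left(c{\left(4 \right)} \right)} \left(-347\right)\right) = 19427 - \left(1 \left(\frac{1}{6} - 2\right) + 21 \left(-347\right)\right) = 19427 - \left(1 \left(\frac{1}{6} - 2\right) - 7287\right) = 19427 - \left(1 \left(- \frac{11}{6}\right) - 7287\right) = 19427 - \left(- \frac{11}{6} - 7287\right) = 19427 - - \frac{43733}{6} = 19427 + \frac{43733}{6} = \frac{160295}{6}$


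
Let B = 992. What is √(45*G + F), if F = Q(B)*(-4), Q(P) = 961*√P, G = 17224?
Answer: 2*√(193770 - 3844*√62) ≈ 808.71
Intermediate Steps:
F = -15376*√62 (F = (961*√992)*(-4) = (961*(4*√62))*(-4) = (3844*√62)*(-4) = -15376*√62 ≈ -1.2107e+5)
√(45*G + F) = √(45*17224 - 15376*√62) = √(775080 - 15376*√62)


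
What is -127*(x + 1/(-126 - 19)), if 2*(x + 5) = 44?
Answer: -312928/145 ≈ -2158.1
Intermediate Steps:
x = 17 (x = -5 + (1/2)*44 = -5 + 22 = 17)
-127*(x + 1/(-126 - 19)) = -127*(17 + 1/(-126 - 19)) = -127*(17 + 1/(-145)) = -127*(17 - 1/145) = -127*2464/145 = -312928/145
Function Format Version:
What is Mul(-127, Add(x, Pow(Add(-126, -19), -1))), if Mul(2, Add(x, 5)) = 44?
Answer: Rational(-312928, 145) ≈ -2158.1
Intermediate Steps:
x = 17 (x = Add(-5, Mul(Rational(1, 2), 44)) = Add(-5, 22) = 17)
Mul(-127, Add(x, Pow(Add(-126, -19), -1))) = Mul(-127, Add(17, Pow(Add(-126, -19), -1))) = Mul(-127, Add(17, Pow(-145, -1))) = Mul(-127, Add(17, Rational(-1, 145))) = Mul(-127, Rational(2464, 145)) = Rational(-312928, 145)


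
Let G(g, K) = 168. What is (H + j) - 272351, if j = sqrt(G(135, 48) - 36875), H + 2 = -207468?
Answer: -479821 + I*sqrt(36707) ≈ -4.7982e+5 + 191.59*I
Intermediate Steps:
H = -207470 (H = -2 - 207468 = -207470)
j = I*sqrt(36707) (j = sqrt(168 - 36875) = sqrt(-36707) = I*sqrt(36707) ≈ 191.59*I)
(H + j) - 272351 = (-207470 + I*sqrt(36707)) - 272351 = -479821 + I*sqrt(36707)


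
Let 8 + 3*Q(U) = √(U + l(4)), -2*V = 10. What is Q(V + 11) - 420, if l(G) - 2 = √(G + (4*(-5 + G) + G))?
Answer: -1268/3 + √10/3 ≈ -421.61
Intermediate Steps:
V = -5 (V = -½*10 = -5)
l(G) = 2 + √(-20 + 6*G) (l(G) = 2 + √(G + (4*(-5 + G) + G)) = 2 + √(G + ((-20 + 4*G) + G)) = 2 + √(G + (-20 + 5*G)) = 2 + √(-20 + 6*G))
Q(U) = -8/3 + √(4 + U)/3 (Q(U) = -8/3 + √(U + (2 + √(-20 + 6*4)))/3 = -8/3 + √(U + (2 + √(-20 + 24)))/3 = -8/3 + √(U + (2 + √4))/3 = -8/3 + √(U + (2 + 2))/3 = -8/3 + √(U + 4)/3 = -8/3 + √(4 + U)/3)
Q(V + 11) - 420 = (-8/3 + √(4 + (-5 + 11))/3) - 420 = (-8/3 + √(4 + 6)/3) - 420 = (-8/3 + √10/3) - 420 = -1268/3 + √10/3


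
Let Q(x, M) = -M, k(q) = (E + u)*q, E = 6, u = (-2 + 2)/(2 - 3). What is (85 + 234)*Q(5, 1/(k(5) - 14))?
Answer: -319/16 ≈ -19.938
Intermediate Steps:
u = 0 (u = 0/(-1) = 0*(-1) = 0)
k(q) = 6*q (k(q) = (6 + 0)*q = 6*q)
(85 + 234)*Q(5, 1/(k(5) - 14)) = (85 + 234)*(-1/(6*5 - 14)) = 319*(-1/(30 - 14)) = 319*(-1/16) = -319/16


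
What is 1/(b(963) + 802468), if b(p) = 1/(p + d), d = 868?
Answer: 1831/1469318909 ≈ 1.2462e-6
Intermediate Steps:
b(p) = 1/(868 + p) (b(p) = 1/(p + 868) = 1/(868 + p))
1/(b(963) + 802468) = 1/(1/(868 + 963) + 802468) = 1/(1/1831 + 802468) = 1/(1469318909/1831) = 1831/1469318909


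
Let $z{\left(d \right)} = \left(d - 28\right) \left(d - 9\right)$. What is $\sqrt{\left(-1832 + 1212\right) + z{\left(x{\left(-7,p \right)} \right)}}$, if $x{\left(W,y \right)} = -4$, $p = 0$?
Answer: $2 i \sqrt{51} \approx 14.283 i$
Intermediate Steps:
$z{\left(d \right)} = \left(-28 + d\right) \left(-9 + d\right)$
$\sqrt{\left(-1832 + 1212\right) + z{\left(x{\left(-7,p \right)} \right)}} = \sqrt{\left(-1832 + 1212\right) + \left(252 + \left(-4\right)^{2} - -148\right)} = \sqrt{-620 + \left(252 + 16 + 148\right)} = \sqrt{-620 + 416} = \sqrt{-204} = 2 i \sqrt{51}$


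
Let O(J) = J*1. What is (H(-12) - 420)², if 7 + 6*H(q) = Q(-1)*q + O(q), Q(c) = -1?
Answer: 6385729/36 ≈ 1.7738e+5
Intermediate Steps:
O(J) = J
H(q) = -7/6 (H(q) = -7/6 + (-q + q)/6 = -7/6 + (⅙)*0 = -7/6 + 0 = -7/6)
(H(-12) - 420)² = (-7/6 - 420)² = (-2527/6)² = 6385729/36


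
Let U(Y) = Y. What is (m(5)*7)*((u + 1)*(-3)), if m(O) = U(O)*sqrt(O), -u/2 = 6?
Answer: 1155*sqrt(5) ≈ 2582.7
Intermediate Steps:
u = -12 (u = -2*6 = -12)
m(O) = O**(3/2) (m(O) = O*sqrt(O) = O**(3/2))
(m(5)*7)*((u + 1)*(-3)) = (5**(3/2)*7)*((-12 + 1)*(-3)) = ((5*sqrt(5))*7)*(-11*(-3)) = (35*sqrt(5))*33 = 1155*sqrt(5)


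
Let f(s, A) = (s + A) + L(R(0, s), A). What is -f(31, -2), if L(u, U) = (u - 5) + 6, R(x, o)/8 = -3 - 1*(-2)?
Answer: -22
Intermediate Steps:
R(x, o) = -8 (R(x, o) = 8*(-3 - 1*(-2)) = 8*(-3 + 2) = 8*(-1) = -8)
L(u, U) = 1 + u (L(u, U) = (-5 + u) + 6 = 1 + u)
f(s, A) = -7 + A + s (f(s, A) = (s + A) + (1 - 8) = (A + s) - 7 = -7 + A + s)
-f(31, -2) = -(-7 - 2 + 31) = -1*22 = -22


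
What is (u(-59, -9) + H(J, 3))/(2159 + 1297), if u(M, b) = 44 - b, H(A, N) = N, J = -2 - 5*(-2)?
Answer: 7/432 ≈ 0.016204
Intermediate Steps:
J = 8 (J = -2 + 10 = 8)
(u(-59, -9) + H(J, 3))/(2159 + 1297) = ((44 - 1*(-9)) + 3)/(2159 + 1297) = ((44 + 9) + 3)/3456 = (53 + 3)*(1/3456) = 56*(1/3456) = 7/432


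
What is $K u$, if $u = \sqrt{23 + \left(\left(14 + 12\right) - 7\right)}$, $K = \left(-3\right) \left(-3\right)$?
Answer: $9 \sqrt{42} \approx 58.327$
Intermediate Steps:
$K = 9$
$u = \sqrt{42}$ ($u = \sqrt{23 + \left(26 - 7\right)} = \sqrt{23 + 19} = \sqrt{42} \approx 6.4807$)
$K u = 9 \sqrt{42}$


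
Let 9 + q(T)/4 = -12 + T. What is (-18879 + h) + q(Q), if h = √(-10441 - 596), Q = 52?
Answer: -18755 + I*√11037 ≈ -18755.0 + 105.06*I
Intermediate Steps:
q(T) = -84 + 4*T (q(T) = -36 + 4*(-12 + T) = -36 + (-48 + 4*T) = -84 + 4*T)
h = I*√11037 (h = √(-11037) = I*√11037 ≈ 105.06*I)
(-18879 + h) + q(Q) = (-18879 + I*√11037) + (-84 + 4*52) = (-18879 + I*√11037) + (-84 + 208) = (-18879 + I*√11037) + 124 = -18755 + I*√11037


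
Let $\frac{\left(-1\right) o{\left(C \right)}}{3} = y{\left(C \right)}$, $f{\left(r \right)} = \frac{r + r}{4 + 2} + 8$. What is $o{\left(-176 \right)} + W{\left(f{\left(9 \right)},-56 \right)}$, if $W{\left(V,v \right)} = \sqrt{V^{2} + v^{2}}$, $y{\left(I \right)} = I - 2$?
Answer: $534 + \sqrt{3257} \approx 591.07$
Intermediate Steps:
$y{\left(I \right)} = -2 + I$ ($y{\left(I \right)} = I - 2 = -2 + I$)
$f{\left(r \right)} = 8 + \frac{r}{3}$ ($f{\left(r \right)} = \frac{2 r}{6} + 8 = 2 r \frac{1}{6} + 8 = \frac{r}{3} + 8 = 8 + \frac{r}{3}$)
$o{\left(C \right)} = 6 - 3 C$ ($o{\left(C \right)} = - 3 \left(-2 + C\right) = 6 - 3 C$)
$o{\left(-176 \right)} + W{\left(f{\left(9 \right)},-56 \right)} = \left(6 - -528\right) + \sqrt{\left(8 + \frac{1}{3} \cdot 9\right)^{2} + \left(-56\right)^{2}} = \left(6 + 528\right) + \sqrt{\left(8 + 3\right)^{2} + 3136} = 534 + \sqrt{11^{2} + 3136} = 534 + \sqrt{121 + 3136} = 534 + \sqrt{3257}$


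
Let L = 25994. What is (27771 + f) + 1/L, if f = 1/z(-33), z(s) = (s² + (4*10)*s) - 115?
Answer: 62442559439/2248481 ≈ 27771.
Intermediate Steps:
z(s) = -115 + s² + 40*s (z(s) = (s² + 40*s) - 115 = -115 + s² + 40*s)
f = -1/346 (f = 1/(-115 + (-33)² + 40*(-33)) = 1/(-115 + 1089 - 1320) = 1/(-346) = -1/346 ≈ -0.0028902)
(27771 + f) + 1/L = (27771 - 1/346) + 1/25994 = 9608765/346 + 1/25994 = 62442559439/2248481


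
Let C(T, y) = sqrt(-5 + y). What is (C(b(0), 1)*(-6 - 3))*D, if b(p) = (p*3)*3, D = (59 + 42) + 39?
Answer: -2520*I ≈ -2520.0*I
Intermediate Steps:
D = 140 (D = 101 + 39 = 140)
b(p) = 9*p (b(p) = (3*p)*3 = 9*p)
(C(b(0), 1)*(-6 - 3))*D = (sqrt(-5 + 1)*(-6 - 3))*140 = (sqrt(-4)*(-9))*140 = ((2*I)*(-9))*140 = -18*I*140 = -2520*I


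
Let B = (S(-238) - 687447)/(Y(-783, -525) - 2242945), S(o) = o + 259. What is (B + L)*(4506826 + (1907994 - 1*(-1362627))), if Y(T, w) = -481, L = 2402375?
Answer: 20958474499906979336/1121713 ≈ 1.8684e+13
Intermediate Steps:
S(o) = 259 + o
B = 343713/1121713 (B = ((259 - 238) - 687447)/(-481 - 2242945) = (21 - 687447)/(-2243426) = -687426*(-1/2243426) = 343713/1121713 ≈ 0.30642)
(B + L)*(4506826 + (1907994 - 1*(-1362627))) = (343713/1121713 + 2402375)*(4506826 + (1907994 - 1*(-1362627))) = 2694775612088*(4506826 + (1907994 + 1362627))/1121713 = 2694775612088*(4506826 + 3270621)/1121713 = (2694775612088/1121713)*7777447 = 20958474499906979336/1121713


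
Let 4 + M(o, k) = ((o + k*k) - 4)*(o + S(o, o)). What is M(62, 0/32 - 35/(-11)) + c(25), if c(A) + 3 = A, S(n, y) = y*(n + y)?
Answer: 63885428/121 ≈ 5.2798e+5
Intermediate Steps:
M(o, k) = -4 + (o + 2*o²)*(-4 + o + k²) (M(o, k) = -4 + ((o + k*k) - 4)*(o + o*(o + o)) = -4 + ((o + k²) - 4)*(o + o*(2*o)) = -4 + (-4 + o + k²)*(o + 2*o²) = -4 + (o + 2*o²)*(-4 + o + k²))
c(A) = -3 + A
M(62, 0/32 - 35/(-11)) + c(25) = (-4 - 7*62² - 4*62 + 2*62³ + 62*(0/32 - 35/(-11))² + 2*(0/32 - 35/(-11))²*62²) + (-3 + 25) = (-4 - 7*3844 - 248 + 2*238328 + 62*(0*(1/32) - 35*(-1/11))² + 2*(0*(1/32) - 35*(-1/11))²*3844) + 22 = (-4 - 26908 - 248 + 476656 + 62*(0 + 35/11)² + 2*(0 + 35/11)²*3844) + 22 = (-4 - 26908 - 248 + 476656 + 62*(35/11)² + 2*(35/11)²*3844) + 22 = (-4 - 26908 - 248 + 476656 + 62*(1225/121) + 2*(1225/121)*3844) + 22 = (-4 - 26908 - 248 + 476656 + 75950/121 + 9417800/121) + 22 = 63882766/121 + 22 = 63885428/121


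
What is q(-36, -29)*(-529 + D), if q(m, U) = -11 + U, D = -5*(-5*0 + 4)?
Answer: 21960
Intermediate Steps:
D = -20 (D = -5*(0 + 4) = -5*4 = -20)
q(-36, -29)*(-529 + D) = (-11 - 29)*(-529 - 20) = -40*(-549) = 21960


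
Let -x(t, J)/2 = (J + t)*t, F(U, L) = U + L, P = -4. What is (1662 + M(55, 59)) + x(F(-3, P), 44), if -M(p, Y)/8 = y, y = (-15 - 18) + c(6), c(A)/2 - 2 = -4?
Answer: 2476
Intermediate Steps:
c(A) = -4 (c(A) = 4 + 2*(-4) = 4 - 8 = -4)
y = -37 (y = (-15 - 18) - 4 = -33 - 4 = -37)
F(U, L) = L + U
M(p, Y) = 296 (M(p, Y) = -8*(-37) = 296)
x(t, J) = -2*t*(J + t) (x(t, J) = -2*(J + t)*t = -2*t*(J + t))
(1662 + M(55, 59)) + x(F(-3, P), 44) = (1662 + 296) - 2*(-4 - 3)*(44 + (-4 - 3)) = 1958 - 2*(-7)*(44 - 7) = 1958 - 2*(-7)*37 = 1958 + 518 = 2476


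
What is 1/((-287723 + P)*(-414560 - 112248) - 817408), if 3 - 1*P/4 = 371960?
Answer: 1/935373653800 ≈ 1.0691e-12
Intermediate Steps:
P = -1487828 (P = 12 - 4*371960 = 12 - 1487840 = -1487828)
1/((-287723 + P)*(-414560 - 112248) - 817408) = 1/((-287723 - 1487828)*(-414560 - 112248) - 817408) = 1/(-1775551*(-526808) - 817408) = 1/(935374471208 - 817408) = 1/935373653800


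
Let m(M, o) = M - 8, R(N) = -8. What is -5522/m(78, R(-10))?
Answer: -2761/35 ≈ -78.886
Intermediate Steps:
m(M, o) = -8 + M
-5522/m(78, R(-10)) = -5522/(-8 + 78) = -5522/70 = -5522*1/70 = -2761/35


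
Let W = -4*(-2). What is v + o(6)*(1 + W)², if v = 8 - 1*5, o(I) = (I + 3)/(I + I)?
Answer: 255/4 ≈ 63.750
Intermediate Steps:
W = 8
o(I) = (3 + I)/(2*I) (o(I) = (3 + I)/((2*I)) = (3 + I)*(1/(2*I)) = (3 + I)/(2*I))
v = 3 (v = 8 - 5 = 3)
v + o(6)*(1 + W)² = 3 + ((½)*(3 + 6)/6)*(1 + 8)² = 3 + ((½)*(⅙)*9)*9² = 3 + (¾)*81 = 3 + 243/4 = 255/4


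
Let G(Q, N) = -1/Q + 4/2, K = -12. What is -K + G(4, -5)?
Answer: 55/4 ≈ 13.750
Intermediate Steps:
G(Q, N) = 2 - 1/Q (G(Q, N) = -1/Q + 4*(1/2) = -1/Q + 2 = 2 - 1/Q)
-K + G(4, -5) = -1*(-12) + (2 - 1/4) = 12 + (2 - 1*1/4) = 12 + (2 - 1/4) = 12 + 7/4 = 55/4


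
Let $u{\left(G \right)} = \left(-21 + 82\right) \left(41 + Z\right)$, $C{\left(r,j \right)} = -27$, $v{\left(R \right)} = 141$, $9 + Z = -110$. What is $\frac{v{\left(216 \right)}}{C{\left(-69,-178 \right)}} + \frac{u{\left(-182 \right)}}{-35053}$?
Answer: $- \frac{1604669}{315477} \approx -5.0865$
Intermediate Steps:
$Z = -119$ ($Z = -9 - 110 = -119$)
$u{\left(G \right)} = -4758$ ($u{\left(G \right)} = \left(-21 + 82\right) \left(41 - 119\right) = 61 \left(-78\right) = -4758$)
$\frac{v{\left(216 \right)}}{C{\left(-69,-178 \right)}} + \frac{u{\left(-182 \right)}}{-35053} = \frac{141}{-27} - \frac{4758}{-35053} = 141 \left(- \frac{1}{27}\right) - - \frac{4758}{35053} = - \frac{47}{9} + \frac{4758}{35053} = - \frac{1604669}{315477}$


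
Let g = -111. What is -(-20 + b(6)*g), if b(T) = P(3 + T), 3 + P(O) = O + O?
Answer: 1685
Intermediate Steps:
P(O) = -3 + 2*O (P(O) = -3 + (O + O) = -3 + 2*O)
b(T) = 3 + 2*T (b(T) = -3 + 2*(3 + T) = -3 + (6 + 2*T) = 3 + 2*T)
-(-20 + b(6)*g) = -(-20 + (3 + 2*6)*(-111)) = -(-20 + (3 + 12)*(-111)) = -(-20 + 15*(-111)) = -(-20 - 1665) = -1*(-1685) = 1685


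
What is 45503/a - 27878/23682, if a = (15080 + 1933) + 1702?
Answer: 277932638/221604315 ≈ 1.2542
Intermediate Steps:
a = 18715 (a = 17013 + 1702 = 18715)
45503/a - 27878/23682 = 45503/18715 - 27878/23682 = 45503*(1/18715) - 27878*1/23682 = 45503/18715 - 13939/11841 = 277932638/221604315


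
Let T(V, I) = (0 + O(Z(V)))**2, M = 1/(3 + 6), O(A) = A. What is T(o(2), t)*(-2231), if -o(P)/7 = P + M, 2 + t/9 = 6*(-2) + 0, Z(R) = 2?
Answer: -8924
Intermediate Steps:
t = -126 (t = -18 + 9*(6*(-2) + 0) = -18 + 9*(-12 + 0) = -18 + 9*(-12) = -18 - 108 = -126)
M = 1/9 ≈ 0.11111
o(P) = -7/9 - 7*P (o(P) = -7*(P + 1/9) = -7*(1/9 + P) = -7/9 - 7*P)
T(V, I) = 4 (T(V, I) = (0 + 2)**2 = 2**2 = 4)
T(o(2), t)*(-2231) = 4*(-2231) = -8924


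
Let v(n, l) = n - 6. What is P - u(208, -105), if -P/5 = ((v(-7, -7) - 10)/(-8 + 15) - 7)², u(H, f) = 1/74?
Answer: -1918129/3626 ≈ -528.99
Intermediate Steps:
v(n, l) = -6 + n
u(H, f) = 1/74
P = -25920/49 (P = -5*(((-6 - 7) - 10)/(-8 + 15) - 7)² = -5*((-13 - 10)/7 - 7)² = -5*(-23*⅐ - 7)² = -5*(-23/7 - 7)² = -5*(-72/7)² = -5*5184/49 = -25920/49 ≈ -528.98)
P - u(208, -105) = -25920/49 - 1*1/74 = -25920/49 - 1/74 = -1918129/3626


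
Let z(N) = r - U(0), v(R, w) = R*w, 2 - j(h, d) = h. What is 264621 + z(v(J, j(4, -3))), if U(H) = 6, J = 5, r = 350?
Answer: 264965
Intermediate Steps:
j(h, d) = 2 - h
z(N) = 344 (z(N) = 350 - 1*6 = 350 - 6 = 344)
264621 + z(v(J, j(4, -3))) = 264621 + 344 = 264965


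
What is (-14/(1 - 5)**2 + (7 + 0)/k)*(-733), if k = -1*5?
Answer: 66703/40 ≈ 1667.6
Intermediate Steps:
k = -5
(-14/(1 - 5)**2 + (7 + 0)/k)*(-733) = (-14/(1 - 5)**2 + (7 + 0)/(-5))*(-733) = (-14/((-4)**2) + 7*(-1/5))*(-733) = (-14/16 - 7/5)*(-733) = (-14*1/16 - 7/5)*(-733) = (-7/8 - 7/5)*(-733) = -91/40*(-733) = 66703/40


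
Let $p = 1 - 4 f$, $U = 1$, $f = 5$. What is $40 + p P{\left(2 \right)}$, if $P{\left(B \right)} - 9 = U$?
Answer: $-150$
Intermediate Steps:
$p = -19$ ($p = 1 - 20 = -19$)
$P{\left(B \right)} = 10$ ($P{\left(B \right)} = 9 + 1 = 10$)
$40 + p P{\left(2 \right)} = 40 - 190 = -150$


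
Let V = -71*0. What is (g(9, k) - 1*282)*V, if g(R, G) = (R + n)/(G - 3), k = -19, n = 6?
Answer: 0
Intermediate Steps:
g(R, G) = (6 + R)/(-3 + G) (g(R, G) = (R + 6)/(G - 3) = (6 + R)/(-3 + G))
V = 0
(g(9, k) - 1*282)*V = ((6 + 9)/(-3 - 19) - 1*282)*0 = (15/(-22) - 282)*0 = (-1/22*15 - 282)*0 = (-15/22 - 282)*0 = -6219/22*0 = 0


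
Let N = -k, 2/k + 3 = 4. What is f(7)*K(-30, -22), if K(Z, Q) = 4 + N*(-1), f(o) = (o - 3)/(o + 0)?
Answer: 24/7 ≈ 3.4286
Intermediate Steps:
k = 2 (k = 2/(-3 + 4) = 2/1 = 2*1 = 2)
f(o) = (-3 + o)/o
N = -2 (N = -1*2 = -2)
K(Z, Q) = 6 (K(Z, Q) = 4 - 2*(-1) = 4 + 2 = 6)
f(7)*K(-30, -22) = ((-3 + 7)/7)*6 = ((1/7)*4)*6 = (4/7)*6 = 24/7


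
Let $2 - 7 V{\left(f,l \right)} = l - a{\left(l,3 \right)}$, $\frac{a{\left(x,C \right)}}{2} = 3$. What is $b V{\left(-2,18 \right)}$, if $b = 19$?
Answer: $- \frac{190}{7} \approx -27.143$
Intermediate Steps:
$a{\left(x,C \right)} = 6$ ($a{\left(x,C \right)} = 2 \cdot 3 = 6$)
$V{\left(f,l \right)} = \frac{8}{7} - \frac{l}{7}$ ($V{\left(f,l \right)} = \frac{2}{7} - \frac{l - 6}{7} = \frac{2}{7} - \frac{-6 + l}{7} = \frac{2}{7} - \left(- \frac{6}{7} + \frac{l}{7}\right) = \frac{8}{7} - \frac{l}{7}$)
$b V{\left(-2,18 \right)} = 19 \left(\frac{8}{7} - \frac{18}{7}\right) = 19 \left(- \frac{10}{7}\right) = - \frac{190}{7}$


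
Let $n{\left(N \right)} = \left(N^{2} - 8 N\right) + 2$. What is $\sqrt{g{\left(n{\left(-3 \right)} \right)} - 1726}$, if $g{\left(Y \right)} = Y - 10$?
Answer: $9 i \sqrt{21} \approx 41.243 i$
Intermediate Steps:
$n{\left(N \right)} = 2 + N^{2} - 8 N$
$g{\left(Y \right)} = -10 + Y$ ($g{\left(Y \right)} = Y - 10 = -10 + Y$)
$\sqrt{g{\left(n{\left(-3 \right)} \right)} - 1726} = \sqrt{\left(-10 + \left(2 + \left(-3\right)^{2} - -24\right)\right) - 1726} = \sqrt{\left(-10 + \left(2 + 9 + 24\right)\right) - 1726} = \sqrt{\left(-10 + 35\right) - 1726} = \sqrt{25 - 1726} = \sqrt{-1701} = 9 i \sqrt{21}$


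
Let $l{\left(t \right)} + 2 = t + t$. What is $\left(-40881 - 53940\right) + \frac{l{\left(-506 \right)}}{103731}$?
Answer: $- \frac{3278626055}{34577} \approx -94821.0$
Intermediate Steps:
$l{\left(t \right)} = -2 + 2 t$ ($l{\left(t \right)} = -2 + \left(t + t\right) = -2 + 2 t$)
$\left(-40881 - 53940\right) + \frac{l{\left(-506 \right)}}{103731} = \left(-40881 - 53940\right) + \frac{-2 + 2 \left(-506\right)}{103731} = -94821 + \left(-2 - 1012\right) \frac{1}{103731} = -94821 - \frac{338}{34577} = - \frac{3278626055}{34577}$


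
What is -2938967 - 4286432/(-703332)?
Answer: -516766312903/175833 ≈ -2.9390e+6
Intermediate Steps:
-2938967 - 4286432/(-703332) = -2938967 - 4286432*(-1/703332) = -2938967 + 1071608/175833 = -516766312903/175833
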